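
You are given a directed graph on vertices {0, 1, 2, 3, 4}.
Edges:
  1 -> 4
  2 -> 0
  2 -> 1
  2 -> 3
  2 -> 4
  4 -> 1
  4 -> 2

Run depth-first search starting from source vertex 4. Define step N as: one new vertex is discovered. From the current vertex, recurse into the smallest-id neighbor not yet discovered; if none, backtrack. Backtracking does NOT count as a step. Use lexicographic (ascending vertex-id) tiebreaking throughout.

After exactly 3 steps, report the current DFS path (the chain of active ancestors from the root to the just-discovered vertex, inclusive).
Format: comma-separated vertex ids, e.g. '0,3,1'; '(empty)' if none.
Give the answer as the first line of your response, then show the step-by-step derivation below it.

4,2

step 1: discover 4; path=4; order=4
step 2: discover 1; path=4>1; order=4,1
step 3: discover 2; path=4>2; order=4,1,2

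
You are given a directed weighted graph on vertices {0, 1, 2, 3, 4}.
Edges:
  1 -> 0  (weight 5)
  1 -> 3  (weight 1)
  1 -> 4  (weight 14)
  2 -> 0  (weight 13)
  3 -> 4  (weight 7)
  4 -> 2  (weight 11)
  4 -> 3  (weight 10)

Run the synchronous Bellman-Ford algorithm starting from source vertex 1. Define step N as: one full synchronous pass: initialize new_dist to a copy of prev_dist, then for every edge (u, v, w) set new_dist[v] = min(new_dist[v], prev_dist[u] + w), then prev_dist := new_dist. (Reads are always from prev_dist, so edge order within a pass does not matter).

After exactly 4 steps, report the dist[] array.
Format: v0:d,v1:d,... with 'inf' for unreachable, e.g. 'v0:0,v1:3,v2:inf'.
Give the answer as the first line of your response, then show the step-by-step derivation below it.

v0:5,v1:0,v2:19,v3:1,v4:8

step 1: dist = v0:5,v1:0,v2:inf,v3:1,v4:14
step 2: dist = v0:5,v1:0,v2:25,v3:1,v4:8
step 3: dist = v0:5,v1:0,v2:19,v3:1,v4:8
step 4: dist = v0:5,v1:0,v2:19,v3:1,v4:8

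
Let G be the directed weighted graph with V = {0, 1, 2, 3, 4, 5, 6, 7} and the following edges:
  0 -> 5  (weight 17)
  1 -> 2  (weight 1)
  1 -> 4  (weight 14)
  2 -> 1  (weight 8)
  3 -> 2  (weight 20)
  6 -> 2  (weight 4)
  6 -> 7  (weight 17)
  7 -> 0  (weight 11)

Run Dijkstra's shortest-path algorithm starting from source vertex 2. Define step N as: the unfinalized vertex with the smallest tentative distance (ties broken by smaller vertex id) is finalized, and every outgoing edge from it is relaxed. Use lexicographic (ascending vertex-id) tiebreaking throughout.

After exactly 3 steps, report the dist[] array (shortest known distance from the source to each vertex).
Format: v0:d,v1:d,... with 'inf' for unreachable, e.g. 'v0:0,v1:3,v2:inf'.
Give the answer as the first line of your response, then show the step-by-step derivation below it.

v0:inf,v1:8,v2:0,v3:inf,v4:22,v5:inf,v6:inf,v7:inf

step 1: dist = v0:inf,v1:8,v2:0,v3:inf,v4:inf,v5:inf,v6:inf,v7:inf
step 2: dist = v0:inf,v1:8,v2:0,v3:inf,v4:22,v5:inf,v6:inf,v7:inf
step 3: dist = v0:inf,v1:8,v2:0,v3:inf,v4:22,v5:inf,v6:inf,v7:inf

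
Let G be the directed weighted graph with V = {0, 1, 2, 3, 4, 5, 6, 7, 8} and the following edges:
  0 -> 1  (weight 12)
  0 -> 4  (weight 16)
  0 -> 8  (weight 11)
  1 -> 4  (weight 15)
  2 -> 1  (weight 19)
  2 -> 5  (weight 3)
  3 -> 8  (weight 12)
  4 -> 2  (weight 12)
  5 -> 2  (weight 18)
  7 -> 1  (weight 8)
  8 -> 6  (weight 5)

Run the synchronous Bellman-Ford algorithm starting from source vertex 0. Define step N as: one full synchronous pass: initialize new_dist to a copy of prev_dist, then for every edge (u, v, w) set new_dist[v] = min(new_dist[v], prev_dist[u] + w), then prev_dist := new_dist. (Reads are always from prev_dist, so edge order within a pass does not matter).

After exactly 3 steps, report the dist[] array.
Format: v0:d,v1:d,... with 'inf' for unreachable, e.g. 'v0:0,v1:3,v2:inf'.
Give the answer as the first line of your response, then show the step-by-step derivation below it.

v0:0,v1:12,v2:28,v3:inf,v4:16,v5:31,v6:16,v7:inf,v8:11

step 1: dist = v0:0,v1:12,v2:inf,v3:inf,v4:16,v5:inf,v6:inf,v7:inf,v8:11
step 2: dist = v0:0,v1:12,v2:28,v3:inf,v4:16,v5:inf,v6:16,v7:inf,v8:11
step 3: dist = v0:0,v1:12,v2:28,v3:inf,v4:16,v5:31,v6:16,v7:inf,v8:11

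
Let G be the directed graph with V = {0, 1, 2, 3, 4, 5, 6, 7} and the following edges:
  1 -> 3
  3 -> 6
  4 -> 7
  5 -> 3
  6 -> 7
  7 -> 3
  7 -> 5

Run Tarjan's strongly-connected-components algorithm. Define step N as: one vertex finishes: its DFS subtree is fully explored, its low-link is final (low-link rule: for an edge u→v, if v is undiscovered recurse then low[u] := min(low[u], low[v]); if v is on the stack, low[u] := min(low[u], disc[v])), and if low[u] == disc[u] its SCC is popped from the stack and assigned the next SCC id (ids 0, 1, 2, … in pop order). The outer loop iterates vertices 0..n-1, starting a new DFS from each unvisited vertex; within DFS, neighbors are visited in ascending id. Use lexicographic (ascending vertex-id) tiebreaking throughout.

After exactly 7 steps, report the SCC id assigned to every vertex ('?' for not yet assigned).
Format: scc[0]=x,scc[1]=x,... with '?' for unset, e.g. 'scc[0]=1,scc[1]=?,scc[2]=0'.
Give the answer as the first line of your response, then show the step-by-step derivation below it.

scc[0]=0,scc[1]=2,scc[2]=3,scc[3]=1,scc[4]=?,scc[5]=1,scc[6]=1,scc[7]=1

step 1: low=(low[0]=0,low[1]=?,low[2]=?,low[3]=?,low[4]=?,low[5]=?,low[6]=?,low[7]=?); scc=(scc[0]=0,scc[1]=?,scc[2]=?,scc[3]=?,scc[4]=?,scc[5]=?,scc[6]=?,scc[7]=?)
step 2: low=(low[0]=0,low[1]=1,low[2]=?,low[3]=2,low[4]=?,low[5]=2,low[6]=3,low[7]=2); scc=(scc[0]=0,scc[1]=?,scc[2]=?,scc[3]=?,scc[4]=?,scc[5]=?,scc[6]=?,scc[7]=?)
step 3: low=(low[0]=0,low[1]=1,low[2]=?,low[3]=2,low[4]=?,low[5]=2,low[6]=3,low[7]=2); scc=(scc[0]=0,scc[1]=?,scc[2]=?,scc[3]=?,scc[4]=?,scc[5]=?,scc[6]=?,scc[7]=?)
step 4: low=(low[0]=0,low[1]=1,low[2]=?,low[3]=2,low[4]=?,low[5]=2,low[6]=2,low[7]=2); scc=(scc[0]=0,scc[1]=?,scc[2]=?,scc[3]=?,scc[4]=?,scc[5]=?,scc[6]=?,scc[7]=?)
step 5: low=(low[0]=0,low[1]=1,low[2]=?,low[3]=2,low[4]=?,low[5]=2,low[6]=2,low[7]=2); scc=(scc[0]=0,scc[1]=?,scc[2]=?,scc[3]=1,scc[4]=?,scc[5]=1,scc[6]=1,scc[7]=1)
step 6: low=(low[0]=0,low[1]=1,low[2]=?,low[3]=2,low[4]=?,low[5]=2,low[6]=2,low[7]=2); scc=(scc[0]=0,scc[1]=2,scc[2]=?,scc[3]=1,scc[4]=?,scc[5]=1,scc[6]=1,scc[7]=1)
step 7: low=(low[0]=0,low[1]=1,low[2]=6,low[3]=2,low[4]=?,low[5]=2,low[6]=2,low[7]=2); scc=(scc[0]=0,scc[1]=2,scc[2]=3,scc[3]=1,scc[4]=?,scc[5]=1,scc[6]=1,scc[7]=1)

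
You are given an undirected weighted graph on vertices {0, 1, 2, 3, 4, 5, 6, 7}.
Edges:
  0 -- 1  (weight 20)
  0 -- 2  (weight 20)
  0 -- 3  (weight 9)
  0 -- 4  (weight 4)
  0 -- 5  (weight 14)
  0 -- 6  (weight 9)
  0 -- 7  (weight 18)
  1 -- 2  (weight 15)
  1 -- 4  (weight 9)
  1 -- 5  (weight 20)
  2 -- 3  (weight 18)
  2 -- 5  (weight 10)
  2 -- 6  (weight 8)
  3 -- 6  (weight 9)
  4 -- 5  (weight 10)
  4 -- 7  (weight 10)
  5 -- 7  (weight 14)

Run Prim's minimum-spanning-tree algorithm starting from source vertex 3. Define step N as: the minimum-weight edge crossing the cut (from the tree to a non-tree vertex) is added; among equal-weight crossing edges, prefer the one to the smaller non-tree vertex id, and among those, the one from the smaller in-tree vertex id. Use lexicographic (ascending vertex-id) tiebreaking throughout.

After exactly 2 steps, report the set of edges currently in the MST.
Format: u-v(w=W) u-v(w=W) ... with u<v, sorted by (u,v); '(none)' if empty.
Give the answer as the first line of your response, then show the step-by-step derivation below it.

0-3(w=9) 0-4(w=4)

step 1: add edge 0-3 (w=9); MST = {0-3(w=9)}
step 2: add edge 0-4 (w=4); MST = {0-3(w=9) 0-4(w=4)}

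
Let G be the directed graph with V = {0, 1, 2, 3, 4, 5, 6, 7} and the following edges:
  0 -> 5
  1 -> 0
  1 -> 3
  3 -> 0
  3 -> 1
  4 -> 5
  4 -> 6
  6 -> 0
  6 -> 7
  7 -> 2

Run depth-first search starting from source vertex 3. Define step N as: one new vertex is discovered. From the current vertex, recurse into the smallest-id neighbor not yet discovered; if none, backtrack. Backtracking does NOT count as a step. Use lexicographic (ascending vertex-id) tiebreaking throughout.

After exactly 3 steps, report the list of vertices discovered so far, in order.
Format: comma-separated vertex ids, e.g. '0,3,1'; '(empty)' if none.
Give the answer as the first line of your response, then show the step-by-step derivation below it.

3,0,5

step 1: discover 3; path=3; order=3
step 2: discover 0; path=3>0; order=3,0
step 3: discover 5; path=3>0>5; order=3,0,5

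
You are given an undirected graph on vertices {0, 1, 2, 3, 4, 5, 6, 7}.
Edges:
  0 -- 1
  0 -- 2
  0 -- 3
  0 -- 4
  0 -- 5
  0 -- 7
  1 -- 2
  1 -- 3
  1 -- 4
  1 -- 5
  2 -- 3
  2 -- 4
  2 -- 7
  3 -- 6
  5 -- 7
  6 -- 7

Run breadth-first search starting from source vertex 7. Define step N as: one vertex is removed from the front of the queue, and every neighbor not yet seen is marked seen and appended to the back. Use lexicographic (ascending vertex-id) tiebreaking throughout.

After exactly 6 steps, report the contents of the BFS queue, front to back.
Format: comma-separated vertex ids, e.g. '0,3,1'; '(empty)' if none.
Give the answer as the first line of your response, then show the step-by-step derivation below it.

3,4

step 1: dequeue 7; queue=[0,2,5,6]; order=7
step 2: dequeue 0; queue=[2,5,6,1,3,4]; order=7,0
step 3: dequeue 2; queue=[5,6,1,3,4]; order=7,0,2
step 4: dequeue 5; queue=[6,1,3,4]; order=7,0,2,5
step 5: dequeue 6; queue=[1,3,4]; order=7,0,2,5,6
step 6: dequeue 1; queue=[3,4]; order=7,0,2,5,6,1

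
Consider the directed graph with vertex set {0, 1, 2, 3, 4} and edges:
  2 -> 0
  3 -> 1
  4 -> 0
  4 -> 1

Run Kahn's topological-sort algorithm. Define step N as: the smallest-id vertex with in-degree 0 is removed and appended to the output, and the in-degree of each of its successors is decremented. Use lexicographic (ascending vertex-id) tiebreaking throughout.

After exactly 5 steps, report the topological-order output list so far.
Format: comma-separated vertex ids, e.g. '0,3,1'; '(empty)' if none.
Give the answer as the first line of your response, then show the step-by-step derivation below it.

2,3,4,0,1

step 1: output 2; order=[2]; indeg=(1,2,0,0,0)
step 2: output 3; order=[2,3]; indeg=(1,1,0,0,0)
step 3: output 4; order=[2,3,4]; indeg=(0,0,0,0,0)
step 4: output 0; order=[2,3,4,0]; indeg=(0,0,0,0,0)
step 5: output 1; order=[2,3,4,0,1]; indeg=(0,0,0,0,0)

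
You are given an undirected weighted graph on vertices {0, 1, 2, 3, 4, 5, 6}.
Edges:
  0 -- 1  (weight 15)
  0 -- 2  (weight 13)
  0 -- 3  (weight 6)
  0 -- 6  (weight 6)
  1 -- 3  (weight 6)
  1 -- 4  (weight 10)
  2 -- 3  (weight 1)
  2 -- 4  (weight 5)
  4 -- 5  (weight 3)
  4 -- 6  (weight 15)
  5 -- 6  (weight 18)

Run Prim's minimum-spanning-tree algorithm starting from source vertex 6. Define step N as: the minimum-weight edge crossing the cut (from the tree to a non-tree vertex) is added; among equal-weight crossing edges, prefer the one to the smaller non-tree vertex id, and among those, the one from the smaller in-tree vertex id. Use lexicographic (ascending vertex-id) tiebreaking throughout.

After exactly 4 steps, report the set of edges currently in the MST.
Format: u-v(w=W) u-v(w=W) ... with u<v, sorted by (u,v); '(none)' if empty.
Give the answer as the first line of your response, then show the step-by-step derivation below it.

0-3(w=6) 0-6(w=6) 2-3(w=1) 2-4(w=5)

step 1: add edge 0-6 (w=6); MST = {0-6(w=6)}
step 2: add edge 0-3 (w=6); MST = {0-3(w=6) 0-6(w=6)}
step 3: add edge 2-3 (w=1); MST = {0-3(w=6) 0-6(w=6) 2-3(w=1)}
step 4: add edge 2-4 (w=5); MST = {0-3(w=6) 0-6(w=6) 2-3(w=1) 2-4(w=5)}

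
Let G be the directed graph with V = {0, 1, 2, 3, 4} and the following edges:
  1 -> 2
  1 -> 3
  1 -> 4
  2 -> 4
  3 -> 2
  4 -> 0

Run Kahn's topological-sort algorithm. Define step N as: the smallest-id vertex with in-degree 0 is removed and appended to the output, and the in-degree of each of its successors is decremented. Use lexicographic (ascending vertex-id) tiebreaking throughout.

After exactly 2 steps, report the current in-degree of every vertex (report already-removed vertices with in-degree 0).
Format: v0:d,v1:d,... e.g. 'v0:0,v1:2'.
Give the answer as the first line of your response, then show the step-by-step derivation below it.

v0:1,v1:0,v2:0,v3:0,v4:1

step 1: output 1; order=[1]; indeg=(1,0,1,0,1)
step 2: output 3; order=[1,3]; indeg=(1,0,0,0,1)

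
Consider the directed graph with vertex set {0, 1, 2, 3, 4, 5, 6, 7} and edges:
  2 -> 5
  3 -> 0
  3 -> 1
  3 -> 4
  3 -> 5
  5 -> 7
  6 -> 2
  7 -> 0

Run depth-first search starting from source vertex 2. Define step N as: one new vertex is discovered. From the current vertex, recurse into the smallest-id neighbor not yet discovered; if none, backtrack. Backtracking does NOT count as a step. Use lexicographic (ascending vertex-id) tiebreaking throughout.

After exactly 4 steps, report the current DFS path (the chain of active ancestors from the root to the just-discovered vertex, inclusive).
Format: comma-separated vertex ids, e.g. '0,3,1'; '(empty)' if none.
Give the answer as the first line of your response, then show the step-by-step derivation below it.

2,5,7,0

step 1: discover 2; path=2; order=2
step 2: discover 5; path=2>5; order=2,5
step 3: discover 7; path=2>5>7; order=2,5,7
step 4: discover 0; path=2>5>7>0; order=2,5,7,0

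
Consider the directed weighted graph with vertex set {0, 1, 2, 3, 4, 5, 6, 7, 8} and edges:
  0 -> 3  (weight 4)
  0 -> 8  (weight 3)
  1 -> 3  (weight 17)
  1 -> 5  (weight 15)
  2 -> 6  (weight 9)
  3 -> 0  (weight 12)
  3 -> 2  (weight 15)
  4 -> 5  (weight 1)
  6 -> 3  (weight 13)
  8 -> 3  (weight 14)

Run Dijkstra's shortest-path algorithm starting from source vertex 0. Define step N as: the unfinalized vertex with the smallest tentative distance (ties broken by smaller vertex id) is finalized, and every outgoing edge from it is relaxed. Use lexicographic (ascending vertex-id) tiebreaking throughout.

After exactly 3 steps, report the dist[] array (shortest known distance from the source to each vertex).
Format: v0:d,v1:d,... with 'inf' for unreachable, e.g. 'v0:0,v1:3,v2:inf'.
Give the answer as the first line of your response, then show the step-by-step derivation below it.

v0:0,v1:inf,v2:19,v3:4,v4:inf,v5:inf,v6:inf,v7:inf,v8:3

step 1: dist = v0:0,v1:inf,v2:inf,v3:4,v4:inf,v5:inf,v6:inf,v7:inf,v8:3
step 2: dist = v0:0,v1:inf,v2:inf,v3:4,v4:inf,v5:inf,v6:inf,v7:inf,v8:3
step 3: dist = v0:0,v1:inf,v2:19,v3:4,v4:inf,v5:inf,v6:inf,v7:inf,v8:3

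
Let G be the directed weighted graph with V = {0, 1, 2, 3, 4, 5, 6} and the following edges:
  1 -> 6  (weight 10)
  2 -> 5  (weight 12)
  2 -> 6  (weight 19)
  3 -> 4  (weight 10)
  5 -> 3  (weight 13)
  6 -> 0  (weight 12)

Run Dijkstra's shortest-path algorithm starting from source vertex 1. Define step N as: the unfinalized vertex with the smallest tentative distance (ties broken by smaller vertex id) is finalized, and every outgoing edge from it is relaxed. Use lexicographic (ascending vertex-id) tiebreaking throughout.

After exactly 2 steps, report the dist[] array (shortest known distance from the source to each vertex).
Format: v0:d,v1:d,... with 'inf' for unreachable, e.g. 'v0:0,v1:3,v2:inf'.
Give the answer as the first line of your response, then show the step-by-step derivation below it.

v0:22,v1:0,v2:inf,v3:inf,v4:inf,v5:inf,v6:10

step 1: dist = v0:inf,v1:0,v2:inf,v3:inf,v4:inf,v5:inf,v6:10
step 2: dist = v0:22,v1:0,v2:inf,v3:inf,v4:inf,v5:inf,v6:10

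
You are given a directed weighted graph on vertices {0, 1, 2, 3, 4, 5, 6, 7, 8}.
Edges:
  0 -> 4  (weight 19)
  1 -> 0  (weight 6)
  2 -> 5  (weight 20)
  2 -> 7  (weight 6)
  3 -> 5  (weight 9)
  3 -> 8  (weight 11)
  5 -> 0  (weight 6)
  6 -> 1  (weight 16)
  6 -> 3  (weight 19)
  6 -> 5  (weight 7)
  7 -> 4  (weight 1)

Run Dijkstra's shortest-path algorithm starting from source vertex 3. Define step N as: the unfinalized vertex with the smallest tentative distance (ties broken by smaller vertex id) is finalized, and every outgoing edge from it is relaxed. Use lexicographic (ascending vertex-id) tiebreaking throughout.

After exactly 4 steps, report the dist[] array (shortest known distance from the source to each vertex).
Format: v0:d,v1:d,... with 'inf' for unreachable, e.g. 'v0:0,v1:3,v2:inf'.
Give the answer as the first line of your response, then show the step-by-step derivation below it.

v0:15,v1:inf,v2:inf,v3:0,v4:34,v5:9,v6:inf,v7:inf,v8:11

step 1: dist = v0:inf,v1:inf,v2:inf,v3:0,v4:inf,v5:9,v6:inf,v7:inf,v8:11
step 2: dist = v0:15,v1:inf,v2:inf,v3:0,v4:inf,v5:9,v6:inf,v7:inf,v8:11
step 3: dist = v0:15,v1:inf,v2:inf,v3:0,v4:inf,v5:9,v6:inf,v7:inf,v8:11
step 4: dist = v0:15,v1:inf,v2:inf,v3:0,v4:34,v5:9,v6:inf,v7:inf,v8:11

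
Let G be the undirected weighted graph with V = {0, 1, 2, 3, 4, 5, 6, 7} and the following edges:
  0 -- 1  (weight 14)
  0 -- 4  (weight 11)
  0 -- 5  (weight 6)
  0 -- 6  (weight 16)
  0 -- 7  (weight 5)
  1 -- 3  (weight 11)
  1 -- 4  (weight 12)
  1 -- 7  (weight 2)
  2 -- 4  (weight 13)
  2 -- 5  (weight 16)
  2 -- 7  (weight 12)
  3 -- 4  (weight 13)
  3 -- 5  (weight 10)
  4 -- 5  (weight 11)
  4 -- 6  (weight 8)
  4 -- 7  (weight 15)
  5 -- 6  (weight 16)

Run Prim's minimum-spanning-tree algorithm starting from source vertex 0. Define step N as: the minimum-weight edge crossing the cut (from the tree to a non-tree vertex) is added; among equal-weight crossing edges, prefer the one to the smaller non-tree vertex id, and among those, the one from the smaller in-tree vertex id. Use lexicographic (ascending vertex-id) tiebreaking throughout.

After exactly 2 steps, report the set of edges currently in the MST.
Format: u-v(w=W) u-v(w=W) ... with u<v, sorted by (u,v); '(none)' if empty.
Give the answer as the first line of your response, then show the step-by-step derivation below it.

0-7(w=5) 1-7(w=2)

step 1: add edge 0-7 (w=5); MST = {0-7(w=5)}
step 2: add edge 1-7 (w=2); MST = {0-7(w=5) 1-7(w=2)}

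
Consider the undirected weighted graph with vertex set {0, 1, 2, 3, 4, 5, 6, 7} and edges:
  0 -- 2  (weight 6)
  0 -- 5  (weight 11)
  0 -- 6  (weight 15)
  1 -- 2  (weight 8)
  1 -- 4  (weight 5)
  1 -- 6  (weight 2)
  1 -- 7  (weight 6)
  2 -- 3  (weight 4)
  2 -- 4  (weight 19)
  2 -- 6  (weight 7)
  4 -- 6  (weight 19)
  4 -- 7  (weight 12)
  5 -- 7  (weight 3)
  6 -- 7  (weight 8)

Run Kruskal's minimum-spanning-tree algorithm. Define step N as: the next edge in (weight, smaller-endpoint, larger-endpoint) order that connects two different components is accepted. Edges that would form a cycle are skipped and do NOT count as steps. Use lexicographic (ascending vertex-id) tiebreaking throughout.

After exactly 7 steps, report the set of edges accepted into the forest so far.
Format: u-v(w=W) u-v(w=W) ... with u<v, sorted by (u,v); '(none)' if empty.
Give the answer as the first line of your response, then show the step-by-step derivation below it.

0-2(w=6) 1-4(w=5) 1-6(w=2) 1-7(w=6) 2-3(w=4) 2-6(w=7) 5-7(w=3)

step 1: add edge 1-6 (w=2); MST = {1-6(w=2)}
step 2: add edge 5-7 (w=3); MST = {1-6(w=2) 5-7(w=3)}
step 3: add edge 2-3 (w=4); MST = {1-6(w=2) 2-3(w=4) 5-7(w=3)}
step 4: add edge 1-4 (w=5); MST = {1-4(w=5) 1-6(w=2) 2-3(w=4) 5-7(w=3)}
step 5: add edge 0-2 (w=6); MST = {0-2(w=6) 1-4(w=5) 1-6(w=2) 2-3(w=4) 5-7(w=3)}
step 6: add edge 1-7 (w=6); MST = {0-2(w=6) 1-4(w=5) 1-6(w=2) 1-7(w=6) 2-3(w=4) 5-7(w=3)}
step 7: add edge 2-6 (w=7); MST = {0-2(w=6) 1-4(w=5) 1-6(w=2) 1-7(w=6) 2-3(w=4) 2-6(w=7) 5-7(w=3)}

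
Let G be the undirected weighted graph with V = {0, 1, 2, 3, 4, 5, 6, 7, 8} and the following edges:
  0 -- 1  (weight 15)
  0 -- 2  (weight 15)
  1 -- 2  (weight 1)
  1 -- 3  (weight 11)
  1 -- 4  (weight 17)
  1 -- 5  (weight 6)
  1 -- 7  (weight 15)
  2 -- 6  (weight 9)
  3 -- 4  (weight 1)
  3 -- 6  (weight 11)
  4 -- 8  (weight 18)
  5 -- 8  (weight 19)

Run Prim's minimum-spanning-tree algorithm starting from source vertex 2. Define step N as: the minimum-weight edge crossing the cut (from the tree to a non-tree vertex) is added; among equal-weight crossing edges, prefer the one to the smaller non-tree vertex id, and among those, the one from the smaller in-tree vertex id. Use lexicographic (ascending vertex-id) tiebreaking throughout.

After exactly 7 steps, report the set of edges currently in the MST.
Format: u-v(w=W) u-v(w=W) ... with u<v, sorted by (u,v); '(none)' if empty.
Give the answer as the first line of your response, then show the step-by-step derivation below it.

0-1(w=15) 1-2(w=1) 1-3(w=11) 1-5(w=6) 1-7(w=15) 2-6(w=9) 3-4(w=1)

step 1: add edge 1-2 (w=1); MST = {1-2(w=1)}
step 2: add edge 1-5 (w=6); MST = {1-2(w=1) 1-5(w=6)}
step 3: add edge 2-6 (w=9); MST = {1-2(w=1) 1-5(w=6) 2-6(w=9)}
step 4: add edge 1-3 (w=11); MST = {1-2(w=1) 1-3(w=11) 1-5(w=6) 2-6(w=9)}
step 5: add edge 3-4 (w=1); MST = {1-2(w=1) 1-3(w=11) 1-5(w=6) 2-6(w=9) 3-4(w=1)}
step 6: add edge 0-1 (w=15); MST = {0-1(w=15) 1-2(w=1) 1-3(w=11) 1-5(w=6) 2-6(w=9) 3-4(w=1)}
step 7: add edge 1-7 (w=15); MST = {0-1(w=15) 1-2(w=1) 1-3(w=11) 1-5(w=6) 1-7(w=15) 2-6(w=9) 3-4(w=1)}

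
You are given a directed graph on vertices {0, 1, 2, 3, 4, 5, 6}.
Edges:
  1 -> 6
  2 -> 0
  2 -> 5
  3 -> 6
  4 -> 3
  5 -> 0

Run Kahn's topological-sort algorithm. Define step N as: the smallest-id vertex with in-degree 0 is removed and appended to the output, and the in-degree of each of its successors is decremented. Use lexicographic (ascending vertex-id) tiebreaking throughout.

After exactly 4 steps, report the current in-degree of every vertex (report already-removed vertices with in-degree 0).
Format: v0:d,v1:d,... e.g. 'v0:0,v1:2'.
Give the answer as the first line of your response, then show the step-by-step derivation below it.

v0:1,v1:0,v2:0,v3:0,v4:0,v5:0,v6:0

step 1: output 1; order=[1]; indeg=(2,0,0,1,0,1,1)
step 2: output 2; order=[1,2]; indeg=(1,0,0,1,0,0,1)
step 3: output 4; order=[1,2,4]; indeg=(1,0,0,0,0,0,1)
step 4: output 3; order=[1,2,4,3]; indeg=(1,0,0,0,0,0,0)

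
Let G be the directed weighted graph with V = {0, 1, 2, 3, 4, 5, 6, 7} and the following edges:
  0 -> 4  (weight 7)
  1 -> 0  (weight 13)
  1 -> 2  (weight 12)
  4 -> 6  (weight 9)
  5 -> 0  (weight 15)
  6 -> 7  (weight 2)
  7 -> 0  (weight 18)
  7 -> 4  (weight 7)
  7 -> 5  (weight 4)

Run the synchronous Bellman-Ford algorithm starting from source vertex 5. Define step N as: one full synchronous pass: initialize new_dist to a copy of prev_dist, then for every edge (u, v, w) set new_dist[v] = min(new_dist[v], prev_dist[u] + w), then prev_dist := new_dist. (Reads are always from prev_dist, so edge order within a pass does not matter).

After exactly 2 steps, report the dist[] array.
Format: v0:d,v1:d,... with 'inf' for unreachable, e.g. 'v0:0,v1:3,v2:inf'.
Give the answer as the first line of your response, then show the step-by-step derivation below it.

v0:15,v1:inf,v2:inf,v3:inf,v4:22,v5:0,v6:inf,v7:inf

step 1: dist = v0:15,v1:inf,v2:inf,v3:inf,v4:inf,v5:0,v6:inf,v7:inf
step 2: dist = v0:15,v1:inf,v2:inf,v3:inf,v4:22,v5:0,v6:inf,v7:inf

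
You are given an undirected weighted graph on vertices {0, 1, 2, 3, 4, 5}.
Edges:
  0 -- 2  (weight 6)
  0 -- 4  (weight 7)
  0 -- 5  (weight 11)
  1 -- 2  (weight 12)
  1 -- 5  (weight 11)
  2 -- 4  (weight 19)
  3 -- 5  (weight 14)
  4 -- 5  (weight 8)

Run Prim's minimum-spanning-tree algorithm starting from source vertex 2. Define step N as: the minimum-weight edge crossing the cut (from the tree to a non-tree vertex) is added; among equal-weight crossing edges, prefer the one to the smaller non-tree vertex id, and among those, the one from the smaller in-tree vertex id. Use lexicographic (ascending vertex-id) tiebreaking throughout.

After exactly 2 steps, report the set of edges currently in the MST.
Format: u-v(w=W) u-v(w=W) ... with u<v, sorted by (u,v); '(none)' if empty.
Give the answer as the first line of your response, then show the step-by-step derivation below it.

0-2(w=6) 0-4(w=7)

step 1: add edge 0-2 (w=6); MST = {0-2(w=6)}
step 2: add edge 0-4 (w=7); MST = {0-2(w=6) 0-4(w=7)}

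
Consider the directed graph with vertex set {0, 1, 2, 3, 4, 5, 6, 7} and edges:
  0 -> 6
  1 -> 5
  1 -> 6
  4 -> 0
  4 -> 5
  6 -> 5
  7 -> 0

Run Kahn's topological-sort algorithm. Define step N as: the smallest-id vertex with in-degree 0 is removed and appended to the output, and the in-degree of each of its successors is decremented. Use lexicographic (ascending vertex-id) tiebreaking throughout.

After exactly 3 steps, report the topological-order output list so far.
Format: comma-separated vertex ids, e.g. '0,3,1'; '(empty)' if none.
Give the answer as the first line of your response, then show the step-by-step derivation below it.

1,2,3

step 1: output 1; order=[1]; indeg=(2,0,0,0,0,2,1,0)
step 2: output 2; order=[1,2]; indeg=(2,0,0,0,0,2,1,0)
step 3: output 3; order=[1,2,3]; indeg=(2,0,0,0,0,2,1,0)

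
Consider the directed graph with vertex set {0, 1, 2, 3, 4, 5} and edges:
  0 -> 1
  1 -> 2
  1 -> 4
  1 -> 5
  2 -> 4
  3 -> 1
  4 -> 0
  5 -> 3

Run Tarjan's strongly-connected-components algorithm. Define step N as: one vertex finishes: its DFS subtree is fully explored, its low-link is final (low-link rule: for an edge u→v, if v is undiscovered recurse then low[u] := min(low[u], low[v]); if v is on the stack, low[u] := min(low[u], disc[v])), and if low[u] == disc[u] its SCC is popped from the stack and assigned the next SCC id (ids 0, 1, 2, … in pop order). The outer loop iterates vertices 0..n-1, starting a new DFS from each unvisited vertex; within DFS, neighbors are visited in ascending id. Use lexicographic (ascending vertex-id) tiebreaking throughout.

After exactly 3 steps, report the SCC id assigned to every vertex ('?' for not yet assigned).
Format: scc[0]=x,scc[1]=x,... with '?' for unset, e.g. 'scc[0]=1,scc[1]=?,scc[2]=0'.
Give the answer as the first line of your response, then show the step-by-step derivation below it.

scc[0]=?,scc[1]=?,scc[2]=?,scc[3]=?,scc[4]=?,scc[5]=?

step 1: low=(low[0]=0,low[1]=1,low[2]=2,low[3]=?,low[4]=0,low[5]=?); scc=(scc[0]=?,scc[1]=?,scc[2]=?,scc[3]=?,scc[4]=?,scc[5]=?)
step 2: low=(low[0]=0,low[1]=1,low[2]=0,low[3]=?,low[4]=0,low[5]=?); scc=(scc[0]=?,scc[1]=?,scc[2]=?,scc[3]=?,scc[4]=?,scc[5]=?)
step 3: low=(low[0]=0,low[1]=0,low[2]=0,low[3]=1,low[4]=0,low[5]=4); scc=(scc[0]=?,scc[1]=?,scc[2]=?,scc[3]=?,scc[4]=?,scc[5]=?)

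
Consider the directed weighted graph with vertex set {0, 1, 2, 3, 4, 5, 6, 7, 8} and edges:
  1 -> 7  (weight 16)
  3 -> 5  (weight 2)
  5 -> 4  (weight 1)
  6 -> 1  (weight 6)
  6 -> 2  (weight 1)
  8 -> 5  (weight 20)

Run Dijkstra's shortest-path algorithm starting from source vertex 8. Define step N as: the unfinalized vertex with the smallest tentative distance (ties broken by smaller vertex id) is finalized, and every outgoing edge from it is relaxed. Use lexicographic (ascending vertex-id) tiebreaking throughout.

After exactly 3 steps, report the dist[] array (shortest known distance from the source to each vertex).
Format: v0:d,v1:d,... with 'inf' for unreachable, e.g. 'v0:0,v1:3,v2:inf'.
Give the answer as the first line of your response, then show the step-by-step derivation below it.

v0:inf,v1:inf,v2:inf,v3:inf,v4:21,v5:20,v6:inf,v7:inf,v8:0

step 1: dist = v0:inf,v1:inf,v2:inf,v3:inf,v4:inf,v5:20,v6:inf,v7:inf,v8:0
step 2: dist = v0:inf,v1:inf,v2:inf,v3:inf,v4:21,v5:20,v6:inf,v7:inf,v8:0
step 3: dist = v0:inf,v1:inf,v2:inf,v3:inf,v4:21,v5:20,v6:inf,v7:inf,v8:0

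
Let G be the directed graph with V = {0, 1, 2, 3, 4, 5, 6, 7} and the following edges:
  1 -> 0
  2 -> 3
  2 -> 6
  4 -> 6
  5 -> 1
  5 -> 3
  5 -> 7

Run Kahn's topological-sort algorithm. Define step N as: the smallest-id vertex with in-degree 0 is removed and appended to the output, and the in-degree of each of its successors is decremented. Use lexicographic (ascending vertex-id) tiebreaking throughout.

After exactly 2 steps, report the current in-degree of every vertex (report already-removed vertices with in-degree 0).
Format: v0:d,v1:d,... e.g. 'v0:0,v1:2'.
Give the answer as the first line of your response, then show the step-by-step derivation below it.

v0:1,v1:1,v2:0,v3:1,v4:0,v5:0,v6:0,v7:1

step 1: output 2; order=[2]; indeg=(1,1,0,1,0,0,1,1)
step 2: output 4; order=[2,4]; indeg=(1,1,0,1,0,0,0,1)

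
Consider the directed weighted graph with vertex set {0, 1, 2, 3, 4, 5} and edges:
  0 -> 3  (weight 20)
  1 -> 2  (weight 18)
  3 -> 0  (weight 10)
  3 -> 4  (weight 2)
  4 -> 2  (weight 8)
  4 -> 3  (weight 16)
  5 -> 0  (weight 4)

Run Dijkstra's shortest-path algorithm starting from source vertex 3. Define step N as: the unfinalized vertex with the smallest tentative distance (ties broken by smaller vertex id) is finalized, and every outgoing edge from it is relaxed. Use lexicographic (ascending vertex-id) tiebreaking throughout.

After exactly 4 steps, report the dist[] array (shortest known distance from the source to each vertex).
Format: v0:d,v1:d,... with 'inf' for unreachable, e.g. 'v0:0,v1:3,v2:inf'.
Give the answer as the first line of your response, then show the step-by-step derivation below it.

v0:10,v1:inf,v2:10,v3:0,v4:2,v5:inf

step 1: dist = v0:10,v1:inf,v2:inf,v3:0,v4:2,v5:inf
step 2: dist = v0:10,v1:inf,v2:10,v3:0,v4:2,v5:inf
step 3: dist = v0:10,v1:inf,v2:10,v3:0,v4:2,v5:inf
step 4: dist = v0:10,v1:inf,v2:10,v3:0,v4:2,v5:inf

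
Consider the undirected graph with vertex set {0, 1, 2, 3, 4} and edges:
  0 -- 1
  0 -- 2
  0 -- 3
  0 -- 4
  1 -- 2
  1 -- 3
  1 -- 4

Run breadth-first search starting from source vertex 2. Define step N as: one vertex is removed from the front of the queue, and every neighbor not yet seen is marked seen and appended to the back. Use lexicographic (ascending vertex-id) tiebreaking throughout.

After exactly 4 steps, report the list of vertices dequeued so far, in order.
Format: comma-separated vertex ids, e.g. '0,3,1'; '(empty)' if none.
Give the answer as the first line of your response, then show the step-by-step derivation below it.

2,0,1,3

step 1: dequeue 2; queue=[0,1]; order=2
step 2: dequeue 0; queue=[1,3,4]; order=2,0
step 3: dequeue 1; queue=[3,4]; order=2,0,1
step 4: dequeue 3; queue=[4]; order=2,0,1,3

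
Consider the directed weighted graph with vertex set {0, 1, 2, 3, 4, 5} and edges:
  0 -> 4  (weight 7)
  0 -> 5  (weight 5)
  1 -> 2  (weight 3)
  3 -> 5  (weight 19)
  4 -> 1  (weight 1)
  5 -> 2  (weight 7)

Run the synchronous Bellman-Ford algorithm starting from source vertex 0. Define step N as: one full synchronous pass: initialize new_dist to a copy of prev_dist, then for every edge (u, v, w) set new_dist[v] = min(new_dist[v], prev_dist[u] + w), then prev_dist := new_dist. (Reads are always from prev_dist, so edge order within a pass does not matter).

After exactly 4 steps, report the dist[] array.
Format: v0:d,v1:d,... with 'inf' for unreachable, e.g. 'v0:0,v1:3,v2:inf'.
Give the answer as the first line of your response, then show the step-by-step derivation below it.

v0:0,v1:8,v2:11,v3:inf,v4:7,v5:5

step 1: dist = v0:0,v1:inf,v2:inf,v3:inf,v4:7,v5:5
step 2: dist = v0:0,v1:8,v2:12,v3:inf,v4:7,v5:5
step 3: dist = v0:0,v1:8,v2:11,v3:inf,v4:7,v5:5
step 4: dist = v0:0,v1:8,v2:11,v3:inf,v4:7,v5:5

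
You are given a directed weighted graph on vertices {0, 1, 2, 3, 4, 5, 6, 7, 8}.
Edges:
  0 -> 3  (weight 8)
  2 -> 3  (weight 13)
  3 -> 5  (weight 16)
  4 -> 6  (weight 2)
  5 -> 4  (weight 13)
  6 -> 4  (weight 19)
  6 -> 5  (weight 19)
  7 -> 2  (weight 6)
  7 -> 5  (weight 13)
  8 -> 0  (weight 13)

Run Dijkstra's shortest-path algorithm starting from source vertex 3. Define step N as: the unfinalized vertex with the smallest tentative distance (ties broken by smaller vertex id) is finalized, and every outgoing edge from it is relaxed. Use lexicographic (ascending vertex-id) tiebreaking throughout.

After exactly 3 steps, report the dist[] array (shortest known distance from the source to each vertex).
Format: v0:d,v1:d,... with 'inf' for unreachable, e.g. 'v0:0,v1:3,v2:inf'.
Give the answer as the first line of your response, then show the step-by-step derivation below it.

v0:inf,v1:inf,v2:inf,v3:0,v4:29,v5:16,v6:31,v7:inf,v8:inf

step 1: dist = v0:inf,v1:inf,v2:inf,v3:0,v4:inf,v5:16,v6:inf,v7:inf,v8:inf
step 2: dist = v0:inf,v1:inf,v2:inf,v3:0,v4:29,v5:16,v6:inf,v7:inf,v8:inf
step 3: dist = v0:inf,v1:inf,v2:inf,v3:0,v4:29,v5:16,v6:31,v7:inf,v8:inf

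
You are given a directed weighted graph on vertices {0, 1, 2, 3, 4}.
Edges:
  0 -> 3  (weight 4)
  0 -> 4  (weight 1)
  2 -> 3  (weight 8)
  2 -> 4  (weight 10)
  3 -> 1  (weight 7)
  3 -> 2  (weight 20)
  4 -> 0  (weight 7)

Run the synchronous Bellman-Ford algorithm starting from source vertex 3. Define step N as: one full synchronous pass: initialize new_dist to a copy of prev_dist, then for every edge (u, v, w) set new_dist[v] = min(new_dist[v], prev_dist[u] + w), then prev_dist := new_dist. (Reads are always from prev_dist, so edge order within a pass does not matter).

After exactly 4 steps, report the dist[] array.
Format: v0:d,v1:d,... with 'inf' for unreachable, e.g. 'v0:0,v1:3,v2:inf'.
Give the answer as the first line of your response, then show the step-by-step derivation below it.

v0:37,v1:7,v2:20,v3:0,v4:30

step 1: dist = v0:inf,v1:7,v2:20,v3:0,v4:inf
step 2: dist = v0:inf,v1:7,v2:20,v3:0,v4:30
step 3: dist = v0:37,v1:7,v2:20,v3:0,v4:30
step 4: dist = v0:37,v1:7,v2:20,v3:0,v4:30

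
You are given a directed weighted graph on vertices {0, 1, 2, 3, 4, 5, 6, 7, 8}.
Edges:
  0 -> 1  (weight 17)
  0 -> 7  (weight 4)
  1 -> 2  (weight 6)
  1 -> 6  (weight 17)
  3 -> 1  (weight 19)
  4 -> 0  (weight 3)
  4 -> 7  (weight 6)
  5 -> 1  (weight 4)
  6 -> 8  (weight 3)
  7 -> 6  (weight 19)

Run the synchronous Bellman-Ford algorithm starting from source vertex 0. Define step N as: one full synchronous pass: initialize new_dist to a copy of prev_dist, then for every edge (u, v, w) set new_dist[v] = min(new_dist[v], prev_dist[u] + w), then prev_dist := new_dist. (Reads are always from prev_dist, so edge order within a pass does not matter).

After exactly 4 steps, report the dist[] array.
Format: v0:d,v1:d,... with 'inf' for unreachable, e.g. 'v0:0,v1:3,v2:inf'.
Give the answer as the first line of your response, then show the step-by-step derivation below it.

v0:0,v1:17,v2:23,v3:inf,v4:inf,v5:inf,v6:23,v7:4,v8:26

step 1: dist = v0:0,v1:17,v2:inf,v3:inf,v4:inf,v5:inf,v6:inf,v7:4,v8:inf
step 2: dist = v0:0,v1:17,v2:23,v3:inf,v4:inf,v5:inf,v6:23,v7:4,v8:inf
step 3: dist = v0:0,v1:17,v2:23,v3:inf,v4:inf,v5:inf,v6:23,v7:4,v8:26
step 4: dist = v0:0,v1:17,v2:23,v3:inf,v4:inf,v5:inf,v6:23,v7:4,v8:26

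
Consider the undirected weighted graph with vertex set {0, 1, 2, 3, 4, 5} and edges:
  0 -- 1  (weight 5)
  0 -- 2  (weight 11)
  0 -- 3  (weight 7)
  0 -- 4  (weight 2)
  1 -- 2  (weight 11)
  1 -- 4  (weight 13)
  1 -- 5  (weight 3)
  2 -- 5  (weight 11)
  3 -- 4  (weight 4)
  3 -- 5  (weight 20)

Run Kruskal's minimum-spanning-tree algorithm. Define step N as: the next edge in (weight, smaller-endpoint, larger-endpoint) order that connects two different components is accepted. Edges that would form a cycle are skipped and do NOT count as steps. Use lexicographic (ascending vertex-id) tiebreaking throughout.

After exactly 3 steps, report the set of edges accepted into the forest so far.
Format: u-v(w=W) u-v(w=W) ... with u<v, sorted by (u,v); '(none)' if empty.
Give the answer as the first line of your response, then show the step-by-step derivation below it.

0-4(w=2) 1-5(w=3) 3-4(w=4)

step 1: add edge 0-4 (w=2); MST = {0-4(w=2)}
step 2: add edge 1-5 (w=3); MST = {0-4(w=2) 1-5(w=3)}
step 3: add edge 3-4 (w=4); MST = {0-4(w=2) 1-5(w=3) 3-4(w=4)}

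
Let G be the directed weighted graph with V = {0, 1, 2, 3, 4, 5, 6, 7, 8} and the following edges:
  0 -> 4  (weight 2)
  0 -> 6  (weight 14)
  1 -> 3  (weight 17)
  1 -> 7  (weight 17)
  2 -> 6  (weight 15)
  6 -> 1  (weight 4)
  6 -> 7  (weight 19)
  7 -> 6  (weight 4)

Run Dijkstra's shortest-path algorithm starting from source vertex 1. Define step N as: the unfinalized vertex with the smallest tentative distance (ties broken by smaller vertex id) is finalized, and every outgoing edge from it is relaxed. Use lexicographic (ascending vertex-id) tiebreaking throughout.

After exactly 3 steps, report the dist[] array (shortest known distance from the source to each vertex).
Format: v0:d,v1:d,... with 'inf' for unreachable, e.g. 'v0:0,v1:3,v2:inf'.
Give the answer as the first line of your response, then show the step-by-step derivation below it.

v0:inf,v1:0,v2:inf,v3:17,v4:inf,v5:inf,v6:21,v7:17,v8:inf

step 1: dist = v0:inf,v1:0,v2:inf,v3:17,v4:inf,v5:inf,v6:inf,v7:17,v8:inf
step 2: dist = v0:inf,v1:0,v2:inf,v3:17,v4:inf,v5:inf,v6:inf,v7:17,v8:inf
step 3: dist = v0:inf,v1:0,v2:inf,v3:17,v4:inf,v5:inf,v6:21,v7:17,v8:inf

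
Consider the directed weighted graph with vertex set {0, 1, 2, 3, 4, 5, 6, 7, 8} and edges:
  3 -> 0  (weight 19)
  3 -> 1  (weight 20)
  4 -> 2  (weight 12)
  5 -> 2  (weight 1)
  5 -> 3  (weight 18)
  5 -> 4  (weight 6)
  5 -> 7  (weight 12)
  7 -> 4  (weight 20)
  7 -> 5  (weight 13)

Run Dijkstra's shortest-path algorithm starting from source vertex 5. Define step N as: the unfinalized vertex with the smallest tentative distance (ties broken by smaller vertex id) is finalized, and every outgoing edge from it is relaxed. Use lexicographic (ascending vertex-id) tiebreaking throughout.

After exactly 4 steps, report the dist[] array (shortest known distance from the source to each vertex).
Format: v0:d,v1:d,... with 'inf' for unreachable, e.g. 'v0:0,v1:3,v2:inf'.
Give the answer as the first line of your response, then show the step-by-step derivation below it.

v0:inf,v1:inf,v2:1,v3:18,v4:6,v5:0,v6:inf,v7:12,v8:inf

step 1: dist = v0:inf,v1:inf,v2:1,v3:18,v4:6,v5:0,v6:inf,v7:12,v8:inf
step 2: dist = v0:inf,v1:inf,v2:1,v3:18,v4:6,v5:0,v6:inf,v7:12,v8:inf
step 3: dist = v0:inf,v1:inf,v2:1,v3:18,v4:6,v5:0,v6:inf,v7:12,v8:inf
step 4: dist = v0:inf,v1:inf,v2:1,v3:18,v4:6,v5:0,v6:inf,v7:12,v8:inf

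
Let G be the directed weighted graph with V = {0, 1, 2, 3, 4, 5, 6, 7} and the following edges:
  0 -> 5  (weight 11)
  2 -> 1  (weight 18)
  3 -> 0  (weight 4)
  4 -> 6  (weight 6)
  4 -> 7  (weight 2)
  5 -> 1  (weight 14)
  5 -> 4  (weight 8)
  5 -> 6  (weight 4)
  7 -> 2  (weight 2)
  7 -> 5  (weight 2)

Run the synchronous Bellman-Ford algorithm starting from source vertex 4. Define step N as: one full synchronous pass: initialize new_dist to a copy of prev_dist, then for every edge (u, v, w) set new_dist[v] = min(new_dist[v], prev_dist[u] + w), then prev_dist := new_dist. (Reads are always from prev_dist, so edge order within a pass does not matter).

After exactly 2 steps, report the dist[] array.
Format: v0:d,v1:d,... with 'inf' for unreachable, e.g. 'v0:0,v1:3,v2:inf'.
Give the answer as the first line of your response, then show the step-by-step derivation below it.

v0:inf,v1:inf,v2:4,v3:inf,v4:0,v5:4,v6:6,v7:2

step 1: dist = v0:inf,v1:inf,v2:inf,v3:inf,v4:0,v5:inf,v6:6,v7:2
step 2: dist = v0:inf,v1:inf,v2:4,v3:inf,v4:0,v5:4,v6:6,v7:2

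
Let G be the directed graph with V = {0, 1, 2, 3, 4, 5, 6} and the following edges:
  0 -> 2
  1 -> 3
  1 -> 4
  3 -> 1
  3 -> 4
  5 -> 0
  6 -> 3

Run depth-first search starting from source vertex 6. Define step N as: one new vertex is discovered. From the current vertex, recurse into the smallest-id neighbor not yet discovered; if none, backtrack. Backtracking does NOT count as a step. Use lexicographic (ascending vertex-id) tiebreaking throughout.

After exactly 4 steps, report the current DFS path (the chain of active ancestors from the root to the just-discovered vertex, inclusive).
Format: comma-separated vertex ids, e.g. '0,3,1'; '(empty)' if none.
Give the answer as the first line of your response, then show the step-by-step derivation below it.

6,3,1,4

step 1: discover 6; path=6; order=6
step 2: discover 3; path=6>3; order=6,3
step 3: discover 1; path=6>3>1; order=6,3,1
step 4: discover 4; path=6>3>1>4; order=6,3,1,4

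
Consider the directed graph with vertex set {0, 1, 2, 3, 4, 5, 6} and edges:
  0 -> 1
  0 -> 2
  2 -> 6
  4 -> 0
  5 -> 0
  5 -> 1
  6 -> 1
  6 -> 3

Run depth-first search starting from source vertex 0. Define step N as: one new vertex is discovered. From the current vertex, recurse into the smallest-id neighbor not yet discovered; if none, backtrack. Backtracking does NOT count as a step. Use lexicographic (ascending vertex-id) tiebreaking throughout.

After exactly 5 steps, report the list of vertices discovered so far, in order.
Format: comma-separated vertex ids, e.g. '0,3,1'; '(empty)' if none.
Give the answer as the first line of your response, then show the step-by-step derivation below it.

0,1,2,6,3

step 1: discover 0; path=0; order=0
step 2: discover 1; path=0>1; order=0,1
step 3: discover 2; path=0>2; order=0,1,2
step 4: discover 6; path=0>2>6; order=0,1,2,6
step 5: discover 3; path=0>2>6>3; order=0,1,2,6,3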